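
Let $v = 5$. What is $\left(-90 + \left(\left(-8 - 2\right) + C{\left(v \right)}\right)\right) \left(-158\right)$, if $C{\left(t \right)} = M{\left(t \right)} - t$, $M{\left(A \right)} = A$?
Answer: $15800$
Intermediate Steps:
$C{\left(t \right)} = 0$ ($C{\left(t \right)} = t - t = 0$)
$\left(-90 + \left(\left(-8 - 2\right) + C{\left(v \right)}\right)\right) \left(-158\right) = \left(-90 + \left(\left(-8 - 2\right) + 0\right)\right) \left(-158\right) = \left(-90 + \left(-10 + 0\right)\right) \left(-158\right) = \left(-90 - 10\right) \left(-158\right) = \left(-100\right) \left(-158\right) = 15800$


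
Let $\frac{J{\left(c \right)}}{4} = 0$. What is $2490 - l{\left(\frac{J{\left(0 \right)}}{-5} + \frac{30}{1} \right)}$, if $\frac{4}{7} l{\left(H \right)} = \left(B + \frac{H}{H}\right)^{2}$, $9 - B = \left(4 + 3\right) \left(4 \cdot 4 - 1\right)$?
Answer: $- \frac{53215}{4} \approx -13304.0$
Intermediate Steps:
$J{\left(c \right)} = 0$ ($J{\left(c \right)} = 4 \cdot 0 = 0$)
$B = -96$ ($B = 9 - \left(4 + 3\right) \left(4 \cdot 4 - 1\right) = 9 - 7 \left(16 - 1\right) = 9 - 7 \cdot 15 = 9 - 105 = -96$)
$l{\left(H \right)} = \frac{63175}{4}$ ($l{\left(H \right)} = \frac{7 \left(-96 + \frac{H}{H}\right)^{2}}{4} = \frac{7 \left(-96 + 1\right)^{2}}{4} = \frac{7 \left(-95\right)^{2}}{4} = \frac{7}{4} \cdot 9025 = \frac{63175}{4}$)
$2490 - l{\left(\frac{J{\left(0 \right)}}{-5} + \frac{30}{1} \right)} = 2490 - \frac{63175}{4} = - \frac{53215}{4}$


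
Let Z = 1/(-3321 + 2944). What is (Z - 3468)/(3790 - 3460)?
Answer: -1307437/124410 ≈ -10.509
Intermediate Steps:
Z = -1/377 (Z = 1/(-377) = -1/377 ≈ -0.0026525)
(Z - 3468)/(3790 - 3460) = (-1/377 - 3468)/(3790 - 3460) = -1307437/377/330 = -1307437/377*1/330 = -1307437/124410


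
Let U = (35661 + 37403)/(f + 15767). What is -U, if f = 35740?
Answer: -73064/51507 ≈ -1.4185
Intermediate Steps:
U = 73064/51507 (U = (35661 + 37403)/(35740 + 15767) = 73064/51507 ≈ 1.4185)
-U = -1*73064/51507 = -73064/51507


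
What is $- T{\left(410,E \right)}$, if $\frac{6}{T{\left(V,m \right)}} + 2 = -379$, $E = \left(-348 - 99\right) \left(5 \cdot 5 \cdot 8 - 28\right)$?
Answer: $\frac{2}{127} \approx 0.015748$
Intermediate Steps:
$E = -76884$ ($E = - 447 \left(25 \cdot 8 - 28\right) = - 447 \left(200 - 28\right) = \left(-447\right) 172 = -76884$)
$T{\left(V,m \right)} = - \frac{2}{127}$ ($T{\left(V,m \right)} = \frac{6}{-2 - 379} = \frac{6}{-381} = 6 \left(- \frac{1}{381}\right) = - \frac{2}{127}$)
$- T{\left(410,E \right)} = \left(-1\right) \left(- \frac{2}{127}\right) = \frac{2}{127}$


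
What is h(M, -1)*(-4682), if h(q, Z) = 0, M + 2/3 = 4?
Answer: 0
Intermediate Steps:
M = 10/3 (M = -2/3 + 4 = 10/3 ≈ 3.3333)
h(M, -1)*(-4682) = 0*(-4682) = 0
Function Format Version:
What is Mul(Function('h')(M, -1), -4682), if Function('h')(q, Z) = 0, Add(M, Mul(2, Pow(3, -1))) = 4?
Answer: 0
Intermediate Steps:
M = Rational(10, 3) (M = Add(Rational(-2, 3), 4) = Rational(10, 3) ≈ 3.3333)
Mul(Function('h')(M, -1), -4682) = Mul(0, -4682) = 0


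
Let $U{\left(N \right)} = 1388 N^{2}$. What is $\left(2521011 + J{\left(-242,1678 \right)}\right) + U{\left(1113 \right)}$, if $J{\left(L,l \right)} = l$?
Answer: $1721934061$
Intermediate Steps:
$\left(2521011 + J{\left(-242,1678 \right)}\right) + U{\left(1113 \right)} = \left(2521011 + 1678\right) + 1388 \cdot 1113^{2} = 2522689 + 1388 \cdot 1238769 = 2522689 + 1719411372 = 1721934061$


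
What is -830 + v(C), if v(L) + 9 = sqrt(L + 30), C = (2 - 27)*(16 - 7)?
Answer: -839 + I*sqrt(195) ≈ -839.0 + 13.964*I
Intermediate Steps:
C = -225 (C = -25*9 = -225)
v(L) = -9 + sqrt(30 + L) (v(L) = -9 + sqrt(L + 30) = -9 + sqrt(30 + L))
-830 + v(C) = -830 + (-9 + sqrt(30 - 225)) = -830 + (-9 + sqrt(-195)) = -830 + (-9 + I*sqrt(195)) = -839 + I*sqrt(195)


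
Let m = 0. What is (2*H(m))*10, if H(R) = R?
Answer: 0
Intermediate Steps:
(2*H(m))*10 = (2*0)*10 = 0*10 = 0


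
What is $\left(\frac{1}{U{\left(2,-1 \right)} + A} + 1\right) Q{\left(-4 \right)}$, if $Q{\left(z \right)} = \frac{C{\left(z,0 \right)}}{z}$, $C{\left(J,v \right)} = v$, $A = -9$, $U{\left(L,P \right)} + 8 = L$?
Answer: $0$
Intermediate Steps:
$U{\left(L,P \right)} = -8 + L$
$Q{\left(z \right)} = 0$ ($Q{\left(z \right)} = \frac{0}{z} = 0$)
$\left(\frac{1}{U{\left(2,-1 \right)} + A} + 1\right) Q{\left(-4 \right)} = \left(\frac{1}{\left(-8 + 2\right) - 9} + 1\right) 0 = \left(\frac{1}{-6 - 9} + 1\right) 0 = \left(\frac{1}{-15} + 1\right) 0 = \left(- \frac{1}{15} + 1\right) 0 = \frac{14}{15} \cdot 0 = 0$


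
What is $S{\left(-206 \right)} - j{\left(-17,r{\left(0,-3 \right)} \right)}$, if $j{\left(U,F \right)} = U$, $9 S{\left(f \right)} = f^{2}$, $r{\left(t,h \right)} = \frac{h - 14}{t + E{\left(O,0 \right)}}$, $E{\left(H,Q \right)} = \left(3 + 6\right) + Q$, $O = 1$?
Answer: $\frac{42589}{9} \approx 4732.1$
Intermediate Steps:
$E{\left(H,Q \right)} = 9 + Q$
$r{\left(t,h \right)} = \frac{-14 + h}{9 + t}$ ($r{\left(t,h \right)} = \frac{h - 14}{t + \left(9 + 0\right)} = \frac{-14 + h}{t + 9} = \frac{-14 + h}{9 + t}$)
$S{\left(f \right)} = \frac{f^{2}}{9}$
$S{\left(-206 \right)} - j{\left(-17,r{\left(0,-3 \right)} \right)} = \frac{\left(-206\right)^{2}}{9} - -17 = \frac{1}{9} \cdot 42436 + 17 = \frac{42436}{9} + 17 = \frac{42589}{9}$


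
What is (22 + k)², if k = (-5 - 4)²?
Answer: 10609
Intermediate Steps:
k = 81 (k = (-9)² = 81)
(22 + k)² = (22 + 81)² = 103² = 10609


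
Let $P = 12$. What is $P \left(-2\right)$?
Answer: $-24$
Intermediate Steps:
$P \left(-2\right) = 12 \left(-2\right) = -24$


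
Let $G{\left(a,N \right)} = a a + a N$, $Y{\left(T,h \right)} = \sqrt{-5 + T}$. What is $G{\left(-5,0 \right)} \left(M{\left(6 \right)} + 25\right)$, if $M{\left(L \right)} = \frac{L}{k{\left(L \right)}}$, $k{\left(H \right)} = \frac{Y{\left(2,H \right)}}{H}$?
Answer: $625 - 300 i \sqrt{3} \approx 625.0 - 519.62 i$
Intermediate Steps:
$k{\left(H \right)} = \frac{i \sqrt{3}}{H}$ ($k{\left(H \right)} = \frac{\sqrt{-5 + 2}}{H} = \frac{\sqrt{-3}}{H} = \frac{i \sqrt{3}}{H}$)
$G{\left(a,N \right)} = a^{2} + N a$
$M{\left(L \right)} = - \frac{i \sqrt{3} L^{2}}{3}$ ($M{\left(L \right)} = \frac{L}{i \sqrt{3} \frac{1}{L}} = L \left(- \frac{i L \sqrt{3}}{3}\right) = - \frac{i \sqrt{3} L^{2}}{3}$)
$G{\left(-5,0 \right)} \left(M{\left(6 \right)} + 25\right) = - 5 \left(0 - 5\right) \left(- \frac{i \sqrt{3} \cdot 6^{2}}{3} + 25\right) = \left(-5\right) \left(-5\right) \left(\left(- \frac{1}{3}\right) i \sqrt{3} \cdot 36 + 25\right) = 25 \left(- 12 i \sqrt{3} + 25\right) = 25 \left(25 - 12 i \sqrt{3}\right) = 625 - 300 i \sqrt{3}$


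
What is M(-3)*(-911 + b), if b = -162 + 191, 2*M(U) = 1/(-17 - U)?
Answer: 63/2 ≈ 31.500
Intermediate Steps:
M(U) = 1/(2*(-17 - U))
b = 29
M(-3)*(-911 + b) = (-1/(34 + 2*(-3)))*(-911 + 29) = -1/(34 - 6)*(-882) = -1/28*(-882) = 63/2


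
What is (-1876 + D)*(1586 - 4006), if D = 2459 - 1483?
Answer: 2178000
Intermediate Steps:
D = 976
(-1876 + D)*(1586 - 4006) = (-1876 + 976)*(1586 - 4006) = -900*(-2420) = 2178000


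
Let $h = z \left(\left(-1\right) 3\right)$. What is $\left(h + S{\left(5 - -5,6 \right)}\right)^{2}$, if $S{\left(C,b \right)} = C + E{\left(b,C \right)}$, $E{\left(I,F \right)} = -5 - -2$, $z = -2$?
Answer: $169$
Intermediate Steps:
$E{\left(I,F \right)} = -3$ ($E{\left(I,F \right)} = -5 + 2 = -3$)
$S{\left(C,b \right)} = -3 + C$ ($S{\left(C,b \right)} = C - 3 = -3 + C$)
$h = 6$ ($h = - 2 \left(\left(-1\right) 3\right) = \left(-2\right) \left(-3\right) = 6$)
$\left(h + S{\left(5 - -5,6 \right)}\right)^{2} = \left(6 + \left(-3 + \left(5 - -5\right)\right)\right)^{2} = \left(6 + \left(-3 + \left(5 + 5\right)\right)\right)^{2} = \left(6 + \left(-3 + 10\right)\right)^{2} = \left(6 + 7\right)^{2} = 13^{2} = 169$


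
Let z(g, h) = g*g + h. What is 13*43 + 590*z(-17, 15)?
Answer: 179919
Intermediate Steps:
z(g, h) = h + g² (z(g, h) = g² + h = h + g²)
13*43 + 590*z(-17, 15) = 13*43 + 590*(15 + (-17)²) = 559 + 590*(15 + 289) = 559 + 590*304 = 559 + 179360 = 179919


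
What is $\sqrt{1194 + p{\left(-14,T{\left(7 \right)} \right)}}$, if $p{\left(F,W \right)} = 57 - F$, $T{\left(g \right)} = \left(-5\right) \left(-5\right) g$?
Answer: $\sqrt{1265} \approx 35.567$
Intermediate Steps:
$T{\left(g \right)} = 25 g$
$\sqrt{1194 + p{\left(-14,T{\left(7 \right)} \right)}} = \sqrt{1194 + \left(57 - -14\right)} = \sqrt{1194 + \left(57 + 14\right)} = \sqrt{1194 + 71} = \sqrt{1265}$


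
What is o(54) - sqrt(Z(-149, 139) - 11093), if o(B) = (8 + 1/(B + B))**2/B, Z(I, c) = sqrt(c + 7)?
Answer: 748225/629856 - sqrt(-11093 + sqrt(146)) ≈ 1.1879 - 105.27*I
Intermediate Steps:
Z(I, c) = sqrt(7 + c)
o(B) = (8 + 1/(2*B))**2/B
o(54) - sqrt(Z(-149, 139) - 11093) = (1/4)*(1 + 16*54)**2/54**3 - sqrt(sqrt(7 + 139) - 11093) = (1/4)*(1/157464)*(1 + 864)**2 - sqrt(sqrt(146) - 11093) = (1/4)*(1/157464)*865**2 - sqrt(-11093 + sqrt(146)) = (1/4)*(1/157464)*748225 - sqrt(-11093 + sqrt(146)) = 748225/629856 - sqrt(-11093 + sqrt(146))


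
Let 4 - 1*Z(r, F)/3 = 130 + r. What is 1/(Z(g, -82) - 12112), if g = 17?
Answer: -1/12541 ≈ -7.9738e-5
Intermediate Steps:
Z(r, F) = -378 - 3*r (Z(r, F) = 12 - 3*(130 + r) = 12 + (-390 - 3*r) = -378 - 3*r)
1/(Z(g, -82) - 12112) = 1/((-378 - 3*17) - 12112) = 1/((-378 - 51) - 12112) = 1/(-429 - 12112) = 1/(-12541) = -1/12541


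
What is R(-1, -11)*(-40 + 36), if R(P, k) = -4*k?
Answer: -176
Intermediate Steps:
R(-1, -11)*(-40 + 36) = (-4*(-11))*(-40 + 36) = 44*(-4) = -176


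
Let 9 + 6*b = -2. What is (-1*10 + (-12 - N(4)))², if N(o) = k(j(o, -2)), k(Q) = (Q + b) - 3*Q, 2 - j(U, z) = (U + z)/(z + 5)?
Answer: 1225/4 ≈ 306.25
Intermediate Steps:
b = -11/6 (b = -3/2 + (⅙)*(-2) = -3/2 - ⅓ = -11/6 ≈ -1.8333)
j(U, z) = 2 - (U + z)/(5 + z) (j(U, z) = 2 - (U + z)/(z + 5) = 2 - (U + z)/(5 + z))
k(Q) = -11/6 - 2*Q (k(Q) = (Q - 11/6) - 3*Q = (-11/6 + Q) - 3*Q = -11/6 - 2*Q)
N(o) = -43/6 + 2*o/3 (N(o) = -11/6 - 2*(10 - 2 - o)/(5 - 2) = -11/6 - 2*(8 - o)/3 = -11/6 - 2*(8/3 - o/3) = -11/6 + (-16/3 + 2*o/3) = -43/6 + 2*o/3)
(-1*10 + (-12 - N(4)))² = (-1*10 + (-12 - (-43/6 + (⅔)*4)))² = (-10 + (-12 - (-43/6 + 8/3)))² = (-10 + (-12 - 1*(-9/2)))² = (-10 + (-12 + 9/2))² = (-10 - 15/2)² = (-35/2)² = 1225/4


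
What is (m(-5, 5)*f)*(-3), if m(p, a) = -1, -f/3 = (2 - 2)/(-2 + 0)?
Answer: 0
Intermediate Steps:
f = 0 (f = -3*(2 - 2)/(-2 + 0) = -0/(-2) = -0*(-1)/2 = -3*0 = 0)
(m(-5, 5)*f)*(-3) = -1*0*(-3) = 0*(-3) = 0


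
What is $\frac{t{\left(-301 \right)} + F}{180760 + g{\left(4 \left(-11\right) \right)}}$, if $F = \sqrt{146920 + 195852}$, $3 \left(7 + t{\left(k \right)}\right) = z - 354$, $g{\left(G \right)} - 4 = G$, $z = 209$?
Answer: $- \frac{83}{271080} + \frac{\sqrt{85693}}{90360} \approx 0.0029335$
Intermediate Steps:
$g{\left(G \right)} = 4 + G$
$t{\left(k \right)} = - \frac{166}{3}$ ($t{\left(k \right)} = -7 + \frac{209 - 354}{3} = -7 + \frac{1}{3} \left(-145\right) = -7 - \frac{145}{3} = - \frac{166}{3}$)
$F = 2 \sqrt{85693}$ ($F = \sqrt{342772} = 2 \sqrt{85693} \approx 585.47$)
$\frac{t{\left(-301 \right)} + F}{180760 + g{\left(4 \left(-11\right) \right)}} = \frac{- \frac{166}{3} + 2 \sqrt{85693}}{180760 + \left(4 + 4 \left(-11\right)\right)} = \frac{- \frac{166}{3} + 2 \sqrt{85693}}{180760 + \left(4 - 44\right)} = \frac{- \frac{166}{3} + 2 \sqrt{85693}}{180760 - 40} = \frac{- \frac{166}{3} + 2 \sqrt{85693}}{180720} = \left(- \frac{166}{3} + 2 \sqrt{85693}\right) \frac{1}{180720} = - \frac{83}{271080} + \frac{\sqrt{85693}}{90360}$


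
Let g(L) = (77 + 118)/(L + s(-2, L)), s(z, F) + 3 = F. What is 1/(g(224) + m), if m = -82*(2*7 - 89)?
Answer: 89/547389 ≈ 0.00016259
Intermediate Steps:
s(z, F) = -3 + F
m = 6150 (m = -82*(14 - 89) = -82*(-75) = 6150)
g(L) = 195/(-3 + 2*L) (g(L) = (77 + 118)/(L + (-3 + L)) = 195/(-3 + 2*L))
1/(g(224) + m) = 1/(195/(-3 + 2*224) + 6150) = 1/(195/(-3 + 448) + 6150) = 1/(195/445 + 6150) = 1/(195*(1/445) + 6150) = 1/(39/89 + 6150) = 1/(547389/89) = 89/547389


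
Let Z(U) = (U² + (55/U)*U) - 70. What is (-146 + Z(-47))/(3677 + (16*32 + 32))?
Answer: 2048/4221 ≈ 0.48519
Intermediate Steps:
Z(U) = -15 + U² (Z(U) = (U² + 55) - 70 = (55 + U²) - 70 = -15 + U²)
(-146 + Z(-47))/(3677 + (16*32 + 32)) = (-146 + (-15 + (-47)²))/(3677 + (16*32 + 32)) = (-146 + (-15 + 2209))/(3677 + (512 + 32)) = (-146 + 2194)/(3677 + 544) = 2048/4221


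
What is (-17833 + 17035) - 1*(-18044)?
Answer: 17246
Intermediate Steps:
(-17833 + 17035) - 1*(-18044) = -798 + 18044 = 17246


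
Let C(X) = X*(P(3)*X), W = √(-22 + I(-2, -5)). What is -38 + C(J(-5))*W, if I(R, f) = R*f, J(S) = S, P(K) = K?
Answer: -38 + 150*I*√3 ≈ -38.0 + 259.81*I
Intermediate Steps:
W = 2*I*√3 (W = √(-22 - 2*(-5)) = √(-22 + 10) = √(-12) = 2*I*√3 ≈ 3.4641*I)
C(X) = 3*X² (C(X) = X*(3*X) = 3*X²)
-38 + C(J(-5))*W = -38 + (3*(-5)²)*(2*I*√3) = -38 + (3*25)*(2*I*√3) = -38 + 75*(2*I*√3) = -38 + 150*I*√3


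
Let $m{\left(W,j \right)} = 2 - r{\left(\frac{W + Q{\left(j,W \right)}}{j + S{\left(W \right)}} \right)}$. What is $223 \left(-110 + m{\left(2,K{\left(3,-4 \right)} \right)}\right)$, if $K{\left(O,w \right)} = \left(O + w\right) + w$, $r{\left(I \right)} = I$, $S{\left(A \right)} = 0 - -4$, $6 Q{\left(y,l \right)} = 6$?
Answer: $-23415$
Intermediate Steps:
$Q{\left(y,l \right)} = 1$ ($Q{\left(y,l \right)} = \frac{1}{6} \cdot 6 = 1$)
$S{\left(A \right)} = 4$ ($S{\left(A \right)} = 0 + 4 = 4$)
$K{\left(O,w \right)} = O + 2 w$
$m{\left(W,j \right)} = 2 - \frac{1 + W}{4 + j}$ ($m{\left(W,j \right)} = 2 - \frac{W + 1}{j + 4} = 2 - \frac{1 + W}{4 + j}$)
$223 \left(-110 + m{\left(2,K{\left(3,-4 \right)} \right)}\right) = 223 \left(-110 + \frac{7 - 2 + 2 \left(3 + 2 \left(-4\right)\right)}{4 + \left(3 + 2 \left(-4\right)\right)}\right) = 223 \left(-110 + \frac{7 - 2 + 2 \left(3 - 8\right)}{4 + \left(3 - 8\right)}\right) = 223 \left(-110 + \frac{7 - 2 + 2 \left(-5\right)}{4 - 5}\right) = 223 \left(-110 + \frac{7 - 2 - 10}{-1}\right) = 223 \left(-110 - -5\right) = 223 \left(-110 + 5\right) = 223 \left(-105\right) = -23415$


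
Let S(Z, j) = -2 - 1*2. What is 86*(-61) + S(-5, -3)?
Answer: -5250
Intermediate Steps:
S(Z, j) = -4 (S(Z, j) = -2 - 2 = -4)
86*(-61) + S(-5, -3) = 86*(-61) - 4 = -5246 - 4 = -5250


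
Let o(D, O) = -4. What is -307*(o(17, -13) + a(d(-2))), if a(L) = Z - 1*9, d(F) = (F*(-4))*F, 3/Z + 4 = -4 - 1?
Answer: 12280/3 ≈ 4093.3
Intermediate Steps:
Z = -⅓ (Z = 3/(-4 + (-4 - 1)) = 3/(-4 - 5) = 3/(-9) = 3*(-⅑) = -⅓ ≈ -0.33333)
d(F) = -4*F² (d(F) = (-4*F)*F = -4*F²)
a(L) = -28/3 (a(L) = -⅓ - 1*9 = -⅓ - 9 = -28/3)
-307*(o(17, -13) + a(d(-2))) = -307*(-4 - 28/3) = -307*(-40/3) = 12280/3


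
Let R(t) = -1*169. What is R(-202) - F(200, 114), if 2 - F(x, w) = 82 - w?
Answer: -203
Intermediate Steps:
F(x, w) = -80 + w (F(x, w) = 2 - (82 - w) = 2 + (-82 + w) = -80 + w)
R(t) = -169
R(-202) - F(200, 114) = -169 - (-80 + 114) = -169 - 1*34 = -169 - 34 = -203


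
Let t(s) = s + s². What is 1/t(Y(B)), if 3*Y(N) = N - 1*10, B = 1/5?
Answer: 225/1666 ≈ 0.13505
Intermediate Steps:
B = ⅕ ≈ 0.20000
Y(N) = -10/3 + N/3 (Y(N) = (N - 1*10)/3 = (N - 10)/3 = (-10 + N)/3 = -10/3 + N/3)
1/t(Y(B)) = 1/((-10/3 + (⅓)*(⅕))*(1 + (-10/3 + (⅓)*(⅕)))) = 1/((-10/3 + 1/15)*(1 + (-10/3 + 1/15))) = 1/(-49*(1 - 49/15)/15) = 1/(-49/15*(-34/15)) = 1/(1666/225) = 225/1666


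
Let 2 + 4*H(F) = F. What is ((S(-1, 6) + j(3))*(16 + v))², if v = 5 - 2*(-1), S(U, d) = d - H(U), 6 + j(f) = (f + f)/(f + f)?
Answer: 25921/16 ≈ 1620.1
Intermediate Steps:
H(F) = -½ + F/4
j(f) = -5 (j(f) = -6 + (f + f)/(f + f) = -6 + (2*f)/((2*f)) = -6 + (2*f)*(1/(2*f)) = -6 + 1 = -5)
S(U, d) = ½ + d - U/4 (S(U, d) = d - (-½ + U/4) = d + (½ - U/4) = ½ + d - U/4)
v = 7 (v = 5 + 2 = 7)
((S(-1, 6) + j(3))*(16 + v))² = (((½ + 6 - ¼*(-1)) - 5)*(16 + 7))² = (((½ + 6 + ¼) - 5)*23)² = ((27/4 - 5)*23)² = ((7/4)*23)² = (161/4)² = 25921/16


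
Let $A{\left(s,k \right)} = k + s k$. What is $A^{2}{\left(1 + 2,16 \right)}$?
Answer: $4096$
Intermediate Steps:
$A{\left(s,k \right)} = k + k s$
$A^{2}{\left(1 + 2,16 \right)} = \left(16 \left(1 + \left(1 + 2\right)\right)\right)^{2} = \left(16 \left(1 + 3\right)\right)^{2} = \left(16 \cdot 4\right)^{2} = 64^{2} = 4096$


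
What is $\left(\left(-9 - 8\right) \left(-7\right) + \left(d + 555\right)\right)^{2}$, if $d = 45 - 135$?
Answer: $341056$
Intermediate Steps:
$d = -90$ ($d = 45 - 135 = -90$)
$\left(\left(-9 - 8\right) \left(-7\right) + \left(d + 555\right)\right)^{2} = \left(\left(-9 - 8\right) \left(-7\right) + \left(-90 + 555\right)\right)^{2} = \left(\left(-17\right) \left(-7\right) + 465\right)^{2} = \left(119 + 465\right)^{2} = 584^{2} = 341056$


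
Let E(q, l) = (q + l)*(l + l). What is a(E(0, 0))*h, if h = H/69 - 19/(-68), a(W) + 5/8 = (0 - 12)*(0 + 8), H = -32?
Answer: 668645/37536 ≈ 17.813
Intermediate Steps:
E(q, l) = 2*l*(l + q) (E(q, l) = (l + q)*(2*l) = 2*l*(l + q))
a(W) = -773/8 (a(W) = -5/8 + (0 - 12)*(0 + 8) = -5/8 - 12*8 = -5/8 - 96 = -773/8)
h = -865/4692 (h = -32/69 - 19/(-68) = -32*1/69 - 19*(-1/68) = -32/69 + 19/68 = -865/4692 ≈ -0.18436)
a(E(0, 0))*h = -773/8*(-865/4692) = 668645/37536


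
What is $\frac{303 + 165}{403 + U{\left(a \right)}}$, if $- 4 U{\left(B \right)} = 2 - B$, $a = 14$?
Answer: $\frac{234}{203} \approx 1.1527$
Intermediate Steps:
$U{\left(B \right)} = - \frac{1}{2} + \frac{B}{4}$ ($U{\left(B \right)} = - \frac{2 - B}{4} = - \frac{1}{2} + \frac{B}{4}$)
$\frac{303 + 165}{403 + U{\left(a \right)}} = \frac{303 + 165}{403 + \left(- \frac{1}{2} + \frac{1}{4} \cdot 14\right)} = \frac{468}{403 + \left(- \frac{1}{2} + \frac{7}{2}\right)} = \frac{468}{403 + 3} = \frac{468}{406} = 468 \cdot \frac{1}{406} = \frac{234}{203}$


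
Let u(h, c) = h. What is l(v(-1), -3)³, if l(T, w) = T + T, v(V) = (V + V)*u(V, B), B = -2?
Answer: 64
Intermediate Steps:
v(V) = 2*V² (v(V) = (V + V)*V = (2*V)*V = 2*V²)
l(T, w) = 2*T
l(v(-1), -3)³ = (2*(2*(-1)²))³ = (2*(2*1))³ = (2*2)³ = 4³ = 64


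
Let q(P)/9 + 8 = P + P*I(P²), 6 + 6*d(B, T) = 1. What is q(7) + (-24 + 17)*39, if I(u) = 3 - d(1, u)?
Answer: -81/2 ≈ -40.500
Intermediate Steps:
d(B, T) = -⅚ (d(B, T) = -1 + (⅙)*1 = -1 + ⅙ = -⅚)
I(u) = 23/6 (I(u) = 3 - 1*(-⅚) = 3 + ⅚ = 23/6)
q(P) = -72 + 87*P/2 (q(P) = -72 + 9*(P + P*(23/6)) = -72 + 9*(P + 23*P/6) = -72 + 9*(29*P/6) = -72 + 87*P/2)
q(7) + (-24 + 17)*39 = (-72 + (87/2)*7) + (-24 + 17)*39 = (-72 + 609/2) - 7*39 = 465/2 - 273 = -81/2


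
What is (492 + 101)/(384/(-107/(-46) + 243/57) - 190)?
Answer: -3415087/758594 ≈ -4.5019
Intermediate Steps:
(492 + 101)/(384/(-107/(-46) + 243/57) - 190) = 593/(384/(-107*(-1/46) + 243*(1/57)) - 190) = 593/(384/(107/46 + 81/19) - 190) = 593/(384/(5759/874) - 190) = 593/(384*(874/5759) - 190) = 593/(335616/5759 - 190) = 593/(-758594/5759) = 593*(-5759/758594) = -3415087/758594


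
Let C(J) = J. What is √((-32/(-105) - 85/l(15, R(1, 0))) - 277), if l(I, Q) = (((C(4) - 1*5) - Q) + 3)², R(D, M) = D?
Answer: I*√3987690/105 ≈ 19.018*I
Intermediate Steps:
l(I, Q) = (2 - Q)² (l(I, Q) = (((4 - 1*5) - Q) + 3)² = (((4 - 5) - Q) + 3)² = ((-1 - Q) + 3)² = (2 - Q)²)
√((-32/(-105) - 85/l(15, R(1, 0))) - 277) = √((-32/(-105) - 85/(-2 + 1)²) - 277) = √((-32*(-1/105) - 85/((-1)²)) - 277) = √((32/105 - 85/1) - 277) = √((32/105 - 85*1) - 277) = √((32/105 - 85) - 277) = √(-8893/105 - 277) = √(-37978/105) = I*√3987690/105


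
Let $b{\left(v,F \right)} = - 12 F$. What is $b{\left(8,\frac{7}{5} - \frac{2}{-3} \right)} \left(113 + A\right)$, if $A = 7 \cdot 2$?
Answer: $- \frac{15748}{5} \approx -3149.6$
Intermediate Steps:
$A = 14$
$b{\left(8,\frac{7}{5} - \frac{2}{-3} \right)} \left(113 + A\right) = - 12 \left(\frac{7}{5} - \frac{2}{-3}\right) \left(113 + 14\right) = - 12 \left(7 \cdot \frac{1}{5} - - \frac{2}{3}\right) 127 = - 12 \left(\frac{7}{5} + \frac{2}{3}\right) 127 = \left(-12\right) \frac{31}{15} \cdot 127 = \left(- \frac{124}{5}\right) 127 = - \frac{15748}{5}$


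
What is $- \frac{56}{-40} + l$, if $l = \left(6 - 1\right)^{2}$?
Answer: $\frac{132}{5} \approx 26.4$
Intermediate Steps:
$l = 25$ ($l = 5^{2} = 25$)
$- \frac{56}{-40} + l = - \frac{56}{-40} + 25 = \left(-56\right) \left(- \frac{1}{40}\right) + 25 = \frac{7}{5} + 25 = \frac{132}{5}$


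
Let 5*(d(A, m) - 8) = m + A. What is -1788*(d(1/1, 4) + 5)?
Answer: -25032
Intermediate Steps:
d(A, m) = 8 + A/5 + m/5 (d(A, m) = 8 + (m + A)/5 = 8 + (A + m)/5 = 8 + (A/5 + m/5) = 8 + A/5 + m/5)
-1788*(d(1/1, 4) + 5) = -1788*((8 + (⅕)/1 + (⅕)*4) + 5) = -1788*((8 + (⅕)*1 + ⅘) + 5) = -1788*((8 + ⅕ + ⅘) + 5) = -1788*(9 + 5) = -1788*14 = -596*42 = -25032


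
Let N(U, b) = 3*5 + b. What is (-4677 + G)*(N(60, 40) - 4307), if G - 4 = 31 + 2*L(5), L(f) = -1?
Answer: 19746288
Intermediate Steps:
N(U, b) = 15 + b
G = 33 (G = 4 + (31 + 2*(-1)) = 4 + (31 - 2) = 4 + 29 = 33)
(-4677 + G)*(N(60, 40) - 4307) = (-4677 + 33)*((15 + 40) - 4307) = -4644*(55 - 4307) = -4644*(-4252) = 19746288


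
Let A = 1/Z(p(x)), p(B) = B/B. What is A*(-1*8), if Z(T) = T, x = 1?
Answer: -8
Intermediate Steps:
p(B) = 1
A = 1 (A = 1/1 = 1*1 = 1)
A*(-1*8) = 1*(-1*8) = 1*(-8) = -8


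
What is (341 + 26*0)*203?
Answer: 69223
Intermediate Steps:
(341 + 26*0)*203 = (341 + 0)*203 = 341*203 = 69223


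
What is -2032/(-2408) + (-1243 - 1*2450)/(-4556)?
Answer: 2268817/1371356 ≈ 1.6544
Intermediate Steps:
-2032/(-2408) + (-1243 - 1*2450)/(-4556) = -2032*(-1/2408) + (-1243 - 2450)*(-1/4556) = 254/301 - 3693*(-1/4556) = 254/301 + 3693/4556 = 2268817/1371356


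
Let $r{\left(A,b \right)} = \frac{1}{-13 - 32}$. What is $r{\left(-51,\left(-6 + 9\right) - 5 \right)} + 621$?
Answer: $\frac{27944}{45} \approx 620.98$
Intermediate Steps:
$r{\left(A,b \right)} = - \frac{1}{45}$ ($r{\left(A,b \right)} = \frac{1}{-45} = - \frac{1}{45}$)
$r{\left(-51,\left(-6 + 9\right) - 5 \right)} + 621 = - \frac{1}{45} + 621 = \frac{27944}{45}$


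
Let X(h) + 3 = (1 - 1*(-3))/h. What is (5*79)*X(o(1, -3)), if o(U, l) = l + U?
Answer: -1975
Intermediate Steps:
o(U, l) = U + l
X(h) = -3 + 4/h (X(h) = -3 + (1 - 1*(-3))/h = -3 + (1 + 3)/h = -3 + 4/h)
(5*79)*X(o(1, -3)) = (5*79)*(-3 + 4/(1 - 3)) = 395*(-3 + 4/(-2)) = 395*(-3 + 4*(-½)) = 395*(-3 - 2) = 395*(-5) = -1975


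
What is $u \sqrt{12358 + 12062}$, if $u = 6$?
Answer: $12 \sqrt{6105} \approx 937.61$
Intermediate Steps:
$u \sqrt{12358 + 12062} = 6 \sqrt{12358 + 12062} = 6 \sqrt{24420} = 6 \cdot 2 \sqrt{6105} = 12 \sqrt{6105}$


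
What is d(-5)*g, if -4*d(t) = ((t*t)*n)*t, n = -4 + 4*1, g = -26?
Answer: 0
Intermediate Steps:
n = 0 (n = -4 + 4 = 0)
d(t) = 0 (d(t) = -(t*t)*0*t/4 = -t²*0*t/4 = -0*t = -¼*0 = 0)
d(-5)*g = 0*(-26) = 0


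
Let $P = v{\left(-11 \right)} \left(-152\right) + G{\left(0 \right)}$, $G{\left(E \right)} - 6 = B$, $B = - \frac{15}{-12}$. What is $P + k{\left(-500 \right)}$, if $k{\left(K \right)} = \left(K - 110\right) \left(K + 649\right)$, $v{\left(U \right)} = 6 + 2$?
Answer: $- \frac{368395}{4} \approx -92099.0$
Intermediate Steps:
$v{\left(U \right)} = 8$
$k{\left(K \right)} = \left(-110 + K\right) \left(649 + K\right)$
$B = \frac{5}{4}$ ($B = \left(-15\right) \left(- \frac{1}{12}\right) = \frac{5}{4} \approx 1.25$)
$G{\left(E \right)} = \frac{29}{4}$ ($G{\left(E \right)} = 6 + \frac{5}{4} = \frac{29}{4}$)
$P = - \frac{4835}{4}$ ($P = 8 \left(-152\right) + \frac{29}{4} = -1216 + \frac{29}{4} = - \frac{4835}{4} \approx -1208.8$)
$P + k{\left(-500 \right)} = - \frac{4835}{4} + \left(-71390 + \left(-500\right)^{2} + 539 \left(-500\right)\right) = - \frac{4835}{4} - 90890 = - \frac{368395}{4}$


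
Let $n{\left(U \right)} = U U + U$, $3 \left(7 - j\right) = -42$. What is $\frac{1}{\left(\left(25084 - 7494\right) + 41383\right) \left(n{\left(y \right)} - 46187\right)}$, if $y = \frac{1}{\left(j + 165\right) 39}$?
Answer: $- \frac{52620516}{143327021787321601} \approx -3.6714 \cdot 10^{-10}$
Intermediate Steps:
$j = 21$ ($j = 7 - -14 = 7 + 14 = 21$)
$y = \frac{1}{7254}$ ($y = \frac{1}{\left(21 + 165\right) 39} = \frac{1}{186} \cdot \frac{1}{39} = \frac{1}{7254} \approx 0.00013786$)
$n{\left(U \right)} = U + U^{2}$ ($n{\left(U \right)} = U^{2} + U = U + U^{2}$)
$\frac{1}{\left(\left(25084 - 7494\right) + 41383\right) \left(n{\left(y \right)} - 46187\right)} = \frac{1}{\left(\left(25084 - 7494\right) + 41383\right) \left(\frac{1 + \frac{1}{7254}}{7254} - 46187\right)} = \frac{1}{\left(\left(25084 - 7494\right) + 41383\right) \left(\frac{1}{7254} \cdot \frac{7255}{7254} - 46187\right)} = \frac{1}{\left(17590 + 41383\right) \left(\frac{7255}{52620516} - 46187\right)} = \frac{1}{58973 \left(- \frac{2430383765237}{52620516}\right)} = \frac{1}{- \frac{143327021787321601}{52620516}} = - \frac{52620516}{143327021787321601}$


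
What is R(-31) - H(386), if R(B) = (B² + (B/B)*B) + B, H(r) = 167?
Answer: 732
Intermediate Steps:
R(B) = B² + 2*B (R(B) = (B² + 1*B) + B = (B² + B) + B = (B + B²) + B = B² + 2*B)
R(-31) - H(386) = -31*(2 - 31) - 1*167 = -31*(-29) - 167 = 899 - 167 = 732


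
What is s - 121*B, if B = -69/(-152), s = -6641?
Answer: -1017781/152 ≈ -6695.9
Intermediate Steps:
B = 69/152 (B = -69*(-1/152) = 69/152 ≈ 0.45395)
s - 121*B = -6641 - 121*69/152 = -6641 - 8349/152 = -1017781/152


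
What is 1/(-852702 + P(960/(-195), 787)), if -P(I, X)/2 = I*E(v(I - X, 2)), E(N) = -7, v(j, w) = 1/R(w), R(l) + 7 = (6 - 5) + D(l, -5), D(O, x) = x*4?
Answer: -13/11086022 ≈ -1.1726e-6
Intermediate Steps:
D(O, x) = 4*x
R(l) = -26 (R(l) = -7 + ((6 - 5) + 4*(-5)) = -7 + (1 - 20) = -7 - 19 = -26)
v(j, w) = -1/26 (v(j, w) = 1/(-26) = -1/26)
P(I, X) = 14*I (P(I, X) = -2*I*(-7) = -(-14)*I = 14*I)
1/(-852702 + P(960/(-195), 787)) = 1/(-852702 + 14*(960/(-195))) = 1/(-852702 + 14*(960*(-1/195))) = 1/(-852702 + 14*(-64/13)) = 1/(-852702 - 896/13) = 1/(-11086022/13) = -13/11086022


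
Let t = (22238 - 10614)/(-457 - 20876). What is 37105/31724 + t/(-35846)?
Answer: 14187331555583/12129714512916 ≈ 1.1696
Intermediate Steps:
t = -11624/21333 (t = 11624/(-21333) = 11624*(-1/21333) = -11624/21333 ≈ -0.54488)
37105/31724 + t/(-35846) = 37105/31724 - 11624/21333/(-35846) = 37105*(1/31724) - 11624/21333*(-1/35846) = 37105/31724 + 5812/382351359 = 14187331555583/12129714512916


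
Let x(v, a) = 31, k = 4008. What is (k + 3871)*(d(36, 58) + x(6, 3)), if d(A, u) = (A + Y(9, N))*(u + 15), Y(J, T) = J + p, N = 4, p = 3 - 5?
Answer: 24976430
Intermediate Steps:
p = -2
Y(J, T) = -2 + J (Y(J, T) = J - 2 = -2 + J)
d(A, u) = (7 + A)*(15 + u) (d(A, u) = (A + (-2 + 9))*(u + 15) = (A + 7)*(15 + u) = (7 + A)*(15 + u))
(k + 3871)*(d(36, 58) + x(6, 3)) = (4008 + 3871)*((105 + 7*58 + 15*36 + 36*58) + 31) = 7879*((105 + 406 + 540 + 2088) + 31) = 7879*(3139 + 31) = 7879*3170 = 24976430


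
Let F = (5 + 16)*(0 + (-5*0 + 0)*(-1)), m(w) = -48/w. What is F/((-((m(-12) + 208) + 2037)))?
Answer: 0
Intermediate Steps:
F = 0 (F = 21*(0 + (0 + 0)*(-1)) = 21*(0 + 0*(-1)) = 21*(0 + 0) = 21*0 = 0)
F/((-((m(-12) + 208) + 2037))) = 0/((-((-48/(-12) + 208) + 2037))) = 0/((-((-48*(-1/12) + 208) + 2037))) = 0/((-((4 + 208) + 2037))) = 0/((-(212 + 2037))) = 0/((-1*2249)) = 0/(-2249) = 0*(-1/2249) = 0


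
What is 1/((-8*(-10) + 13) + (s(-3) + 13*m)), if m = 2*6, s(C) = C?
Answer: 1/246 ≈ 0.0040650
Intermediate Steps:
m = 12
1/((-8*(-10) + 13) + (s(-3) + 13*m)) = 1/((-8*(-10) + 13) + (-3 + 13*12)) = 1/((80 + 13) + (-3 + 156)) = 1/(93 + 153) = 1/246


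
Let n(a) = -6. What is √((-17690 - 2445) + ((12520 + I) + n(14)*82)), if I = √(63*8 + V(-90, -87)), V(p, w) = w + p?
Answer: √(-8107 + √327) ≈ 89.938*I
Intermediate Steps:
V(p, w) = p + w
I = √327 (I = √(63*8 + (-90 - 87)) = √(504 - 177) = √327 ≈ 18.083)
√((-17690 - 2445) + ((12520 + I) + n(14)*82)) = √((-17690 - 2445) + ((12520 + √327) - 6*82)) = √(-20135 + ((12520 + √327) - 492)) = √(-20135 + (12028 + √327)) = √(-8107 + √327)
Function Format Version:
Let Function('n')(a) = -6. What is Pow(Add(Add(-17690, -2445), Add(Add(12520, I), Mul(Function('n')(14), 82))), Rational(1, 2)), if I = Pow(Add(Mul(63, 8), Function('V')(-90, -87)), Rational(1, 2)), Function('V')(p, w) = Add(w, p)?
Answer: Pow(Add(-8107, Pow(327, Rational(1, 2))), Rational(1, 2)) ≈ Mul(89.938, I)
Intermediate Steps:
Function('V')(p, w) = Add(p, w)
I = Pow(327, Rational(1, 2)) (I = Pow(Add(Mul(63, 8), Add(-90, -87)), Rational(1, 2)) = Pow(Add(504, -177), Rational(1, 2)) = Pow(327, Rational(1, 2)) ≈ 18.083)
Pow(Add(Add(-17690, -2445), Add(Add(12520, I), Mul(Function('n')(14), 82))), Rational(1, 2)) = Pow(Add(Add(-17690, -2445), Add(Add(12520, Pow(327, Rational(1, 2))), Mul(-6, 82))), Rational(1, 2)) = Pow(Add(-20135, Add(Add(12520, Pow(327, Rational(1, 2))), -492)), Rational(1, 2)) = Pow(Add(-20135, Add(12028, Pow(327, Rational(1, 2)))), Rational(1, 2)) = Pow(Add(-8107, Pow(327, Rational(1, 2))), Rational(1, 2))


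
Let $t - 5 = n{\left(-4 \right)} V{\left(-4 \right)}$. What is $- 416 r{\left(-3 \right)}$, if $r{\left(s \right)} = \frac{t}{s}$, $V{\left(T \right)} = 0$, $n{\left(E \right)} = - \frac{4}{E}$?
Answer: $\frac{2080}{3} \approx 693.33$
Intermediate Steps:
$t = 5$ ($t = 5 + - \frac{4}{-4} \cdot 0 = 5 + \left(-4\right) \left(- \frac{1}{4}\right) 0 = 5 + 1 \cdot 0 = 5 + 0 = 5$)
$r{\left(s \right)} = \frac{5}{s}$
$- 416 r{\left(-3 \right)} = - 416 \frac{5}{-3} = - 416 \cdot 5 \left(- \frac{1}{3}\right) = \left(-416\right) \left(- \frac{5}{3}\right) = \frac{2080}{3}$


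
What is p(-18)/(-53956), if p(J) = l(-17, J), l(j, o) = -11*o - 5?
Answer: -193/53956 ≈ -0.0035770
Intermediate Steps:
l(j, o) = -5 - 11*o
p(J) = -5 - 11*J
p(-18)/(-53956) = (-5 - 11*(-18))/(-53956) = (-5 + 198)*(-1/53956) = 193*(-1/53956) = -193/53956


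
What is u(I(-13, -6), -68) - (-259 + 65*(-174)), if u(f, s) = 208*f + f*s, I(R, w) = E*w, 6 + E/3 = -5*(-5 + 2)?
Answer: -11111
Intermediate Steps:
E = 27 (E = -18 + 3*(-5*(-5 + 2)) = -18 + 3*(-5*(-3)) = -18 + 3*15 = -18 + 45 = 27)
I(R, w) = 27*w
u(I(-13, -6), -68) - (-259 + 65*(-174)) = (27*(-6))*(208 - 68) - (-259 + 65*(-174)) = -162*140 - (-259 - 11310) = -22680 - 1*(-11569) = -22680 + 11569 = -11111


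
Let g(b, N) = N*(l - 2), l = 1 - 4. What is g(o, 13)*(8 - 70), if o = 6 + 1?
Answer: 4030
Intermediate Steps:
o = 7
l = -3
g(b, N) = -5*N (g(b, N) = N*(-3 - 2) = N*(-5) = -5*N)
g(o, 13)*(8 - 70) = (-5*13)*(8 - 70) = -65*(-62) = 4030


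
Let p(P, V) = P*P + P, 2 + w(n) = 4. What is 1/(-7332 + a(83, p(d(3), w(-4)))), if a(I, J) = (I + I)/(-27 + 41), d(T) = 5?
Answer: -7/51241 ≈ -0.00013661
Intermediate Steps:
w(n) = 2 (w(n) = -2 + 4 = 2)
p(P, V) = P + P² (p(P, V) = P² + P = P + P²)
a(I, J) = I/7 (a(I, J) = (2*I)/14 = (2*I)*(1/14) = I/7)
1/(-7332 + a(83, p(d(3), w(-4)))) = 1/(-7332 + (⅐)*83) = 1/(-7332 + 83/7) = 1/(-51241/7) = -7/51241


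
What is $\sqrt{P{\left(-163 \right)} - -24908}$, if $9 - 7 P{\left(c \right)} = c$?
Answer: $\frac{24 \sqrt{2121}}{7} \approx 157.9$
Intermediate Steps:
$P{\left(c \right)} = \frac{9}{7} - \frac{c}{7}$
$\sqrt{P{\left(-163 \right)} - -24908} = \sqrt{\left(\frac{9}{7} - - \frac{163}{7}\right) - -24908} = \sqrt{\left(\frac{9}{7} + \frac{163}{7}\right) + 24908} = \sqrt{\frac{172}{7} + 24908} = \sqrt{\frac{174528}{7}} = \frac{24 \sqrt{2121}}{7}$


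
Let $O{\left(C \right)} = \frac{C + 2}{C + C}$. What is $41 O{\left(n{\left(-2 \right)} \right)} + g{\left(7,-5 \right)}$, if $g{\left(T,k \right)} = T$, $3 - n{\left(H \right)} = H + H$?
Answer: $\frac{467}{14} \approx 33.357$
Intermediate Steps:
$n{\left(H \right)} = 3 - 2 H$ ($n{\left(H \right)} = 3 - \left(H + H\right) = 3 - 2 H$)
$O{\left(C \right)} = \frac{2 + C}{2 C}$
$41 O{\left(n{\left(-2 \right)} \right)} + g{\left(7,-5 \right)} = 41 \frac{2 + \left(3 - -4\right)}{2 \left(3 - -4\right)} + 7 = 41 \frac{2 + \left(3 + 4\right)}{2 \left(3 + 4\right)} + 7 = 41 \frac{2 + 7}{2 \cdot 7} + 7 = 41 \cdot \frac{1}{2} \cdot \frac{1}{7} \cdot 9 + 7 = 41 \cdot \frac{9}{14} + 7 = \frac{369}{14} + 7 = \frac{467}{14}$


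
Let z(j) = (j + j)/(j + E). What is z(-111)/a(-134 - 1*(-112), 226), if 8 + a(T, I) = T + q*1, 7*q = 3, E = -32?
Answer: -518/9867 ≈ -0.052498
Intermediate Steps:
q = 3/7 (q = (⅐)*3 = 3/7 ≈ 0.42857)
a(T, I) = -53/7 + T (a(T, I) = -8 + (T + (3/7)*1) = -8 + (T + 3/7) = -8 + (3/7 + T) = -53/7 + T)
z(j) = 2*j/(-32 + j) (z(j) = (j + j)/(j - 32) = (2*j)/(-32 + j) = 2*j/(-32 + j))
z(-111)/a(-134 - 1*(-112), 226) = (2*(-111)/(-32 - 111))/(-53/7 + (-134 - 1*(-112))) = (2*(-111)/(-143))/(-53/7 + (-134 + 112)) = (2*(-111)*(-1/143))/(-53/7 - 22) = 222/(143*(-207/7)) = (222/143)*(-7/207) = -518/9867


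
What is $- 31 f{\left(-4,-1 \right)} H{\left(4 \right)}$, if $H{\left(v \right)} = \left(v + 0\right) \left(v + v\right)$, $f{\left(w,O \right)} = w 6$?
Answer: $23808$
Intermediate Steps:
$f{\left(w,O \right)} = 6 w$
$H{\left(v \right)} = 2 v^{2}$ ($H{\left(v \right)} = v 2 v = 2 v^{2}$)
$- 31 f{\left(-4,-1 \right)} H{\left(4 \right)} = - 31 \cdot 6 \left(-4\right) 2 \cdot 4^{2} = \left(-31\right) \left(-24\right) 2 \cdot 16 = 744 \cdot 32 = 23808$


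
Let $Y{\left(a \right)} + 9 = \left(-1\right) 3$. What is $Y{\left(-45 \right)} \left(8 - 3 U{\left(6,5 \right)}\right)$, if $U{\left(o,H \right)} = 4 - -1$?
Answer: $84$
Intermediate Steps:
$U{\left(o,H \right)} = 5$ ($U{\left(o,H \right)} = 4 + 1 = 5$)
$Y{\left(a \right)} = -12$ ($Y{\left(a \right)} = -9 - 3 = -12$)
$Y{\left(-45 \right)} \left(8 - 3 U{\left(6,5 \right)}\right) = - 12 \left(8 - 15\right) = \left(-12\right) \left(-7\right) = 84$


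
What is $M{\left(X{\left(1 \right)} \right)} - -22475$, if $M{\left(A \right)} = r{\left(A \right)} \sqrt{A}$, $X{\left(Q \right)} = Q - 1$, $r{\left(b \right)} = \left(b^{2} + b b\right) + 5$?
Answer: $22475$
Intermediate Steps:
$r{\left(b \right)} = 5 + 2 b^{2}$ ($r{\left(b \right)} = \left(b^{2} + b^{2}\right) + 5 = 2 b^{2} + 5 = 5 + 2 b^{2}$)
$X{\left(Q \right)} = -1 + Q$ ($X{\left(Q \right)} = Q - 1 = -1 + Q$)
$M{\left(A \right)} = \sqrt{A} \left(5 + 2 A^{2}\right)$ ($M{\left(A \right)} = \left(5 + 2 A^{2}\right) \sqrt{A} = \sqrt{A} \left(5 + 2 A^{2}\right)$)
$M{\left(X{\left(1 \right)} \right)} - -22475 = \sqrt{-1 + 1} \left(5 + 2 \left(-1 + 1\right)^{2}\right) - -22475 = \sqrt{0} \left(5 + 2 \cdot 0^{2}\right) + 22475 = 0 \left(5 + 2 \cdot 0\right) + 22475 = 0 \left(5 + 0\right) + 22475 = 0 \cdot 5 + 22475 = 0 + 22475 = 22475$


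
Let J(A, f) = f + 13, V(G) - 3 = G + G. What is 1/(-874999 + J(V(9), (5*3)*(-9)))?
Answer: -1/875121 ≈ -1.1427e-6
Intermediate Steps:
V(G) = 3 + 2*G (V(G) = 3 + (G + G) = 3 + 2*G)
J(A, f) = 13 + f
1/(-874999 + J(V(9), (5*3)*(-9))) = 1/(-874999 + (13 + (5*3)*(-9))) = 1/(-874999 + (13 + 15*(-9))) = 1/(-874999 + (13 - 135)) = 1/(-874999 - 122) = 1/(-875121) = -1/875121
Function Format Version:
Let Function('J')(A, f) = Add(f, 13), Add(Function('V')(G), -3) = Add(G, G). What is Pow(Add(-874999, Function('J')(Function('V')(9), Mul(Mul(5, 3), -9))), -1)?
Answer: Rational(-1, 875121) ≈ -1.1427e-6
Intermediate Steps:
Function('V')(G) = Add(3, Mul(2, G)) (Function('V')(G) = Add(3, Add(G, G)) = Add(3, Mul(2, G)))
Function('J')(A, f) = Add(13, f)
Pow(Add(-874999, Function('J')(Function('V')(9), Mul(Mul(5, 3), -9))), -1) = Pow(Add(-874999, Add(13, Mul(Mul(5, 3), -9))), -1) = Pow(Add(-874999, Add(13, Mul(15, -9))), -1) = Pow(Add(-874999, Add(13, -135)), -1) = Pow(Add(-874999, -122), -1) = Pow(-875121, -1) = Rational(-1, 875121)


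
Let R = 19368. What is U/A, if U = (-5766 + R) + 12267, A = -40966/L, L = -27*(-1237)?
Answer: -863998731/40966 ≈ -21091.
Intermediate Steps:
L = 33399
A = -40966/33399 ≈ -1.2266
U = 25869 (U = (-5766 + 19368) + 12267 = 13602 + 12267 = 25869)
U/A = 25869/(-40966/33399) = 25869*(-33399/40966) = -863998731/40966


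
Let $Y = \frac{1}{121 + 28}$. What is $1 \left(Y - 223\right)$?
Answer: $- \frac{33226}{149} \approx -222.99$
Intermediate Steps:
$Y = \frac{1}{149} \approx 0.0067114$
$1 \left(Y - 223\right) = 1 \left(\frac{1}{149} - 223\right) = 1 \left(- \frac{33226}{149}\right) = - \frac{33226}{149}$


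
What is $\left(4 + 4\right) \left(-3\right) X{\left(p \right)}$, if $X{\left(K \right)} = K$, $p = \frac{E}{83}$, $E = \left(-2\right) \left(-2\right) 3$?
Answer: $- \frac{288}{83} \approx -3.4699$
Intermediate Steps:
$E = 12$ ($E = 4 \cdot 3 = 12$)
$p = \frac{12}{83} \approx 0.14458$
$\left(4 + 4\right) \left(-3\right) X{\left(p \right)} = \left(4 + 4\right) \left(-3\right) \frac{12}{83} = 8 \left(-3\right) \frac{12}{83} = \left(-24\right) \frac{12}{83} = - \frac{288}{83}$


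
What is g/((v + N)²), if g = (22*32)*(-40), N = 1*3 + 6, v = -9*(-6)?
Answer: -28160/3969 ≈ -7.0950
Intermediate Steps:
v = 54
N = 9 (N = 3 + 6 = 9)
g = -28160 (g = 704*(-40) = -28160)
g/((v + N)²) = -28160/(54 + 9)² = -28160/(63²) = -28160/3969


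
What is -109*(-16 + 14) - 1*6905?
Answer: -6687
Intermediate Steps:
-109*(-16 + 14) - 1*6905 = -109*(-2) - 6905 = 218 - 6905 = -6687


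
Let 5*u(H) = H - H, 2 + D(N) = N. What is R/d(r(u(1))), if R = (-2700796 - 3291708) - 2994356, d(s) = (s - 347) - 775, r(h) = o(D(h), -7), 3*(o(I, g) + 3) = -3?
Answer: 4493430/563 ≈ 7981.2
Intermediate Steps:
D(N) = -2 + N
u(H) = 0 (u(H) = (H - H)/5 = (⅕)*0 = 0)
o(I, g) = -4 (o(I, g) = -3 + (⅓)*(-3) = -3 - 1 = -4)
r(h) = -4
d(s) = -1122 + s (d(s) = (-347 + s) - 775 = -1122 + s)
R = -8986860 (R = -5992504 - 2994356 = -8986860)
R/d(r(u(1))) = -8986860/(-1122 - 4) = -8986860/(-1126) = -8986860*(-1/1126) = 4493430/563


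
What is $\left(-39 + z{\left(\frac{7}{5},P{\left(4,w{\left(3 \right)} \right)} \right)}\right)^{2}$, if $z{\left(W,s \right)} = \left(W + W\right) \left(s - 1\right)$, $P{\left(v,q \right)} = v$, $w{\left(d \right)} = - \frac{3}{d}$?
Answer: $\frac{23409}{25} \approx 936.36$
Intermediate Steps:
$z{\left(W,s \right)} = 2 W \left(-1 + s\right)$
$\left(-39 + z{\left(\frac{7}{5},P{\left(4,w{\left(3 \right)} \right)} \right)}\right)^{2} = \left(-39 + 2 \cdot \frac{7}{5} \left(-1 + 4\right)\right)^{2} = \left(-39 + 2 \cdot 7 \cdot \frac{1}{5} \cdot 3\right)^{2} = \left(-39 + 2 \cdot \frac{7}{5} \cdot 3\right)^{2} = \left(-39 + \frac{42}{5}\right)^{2} = \left(- \frac{153}{5}\right)^{2} = \frac{23409}{25}$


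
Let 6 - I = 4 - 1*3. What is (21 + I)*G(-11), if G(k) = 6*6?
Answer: 936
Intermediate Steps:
G(k) = 36
I = 5 (I = 6 - (4 - 1*3) = 6 - (4 - 3) = 6 - 1*1 = 6 - 1 = 5)
(21 + I)*G(-11) = (21 + 5)*36 = 26*36 = 936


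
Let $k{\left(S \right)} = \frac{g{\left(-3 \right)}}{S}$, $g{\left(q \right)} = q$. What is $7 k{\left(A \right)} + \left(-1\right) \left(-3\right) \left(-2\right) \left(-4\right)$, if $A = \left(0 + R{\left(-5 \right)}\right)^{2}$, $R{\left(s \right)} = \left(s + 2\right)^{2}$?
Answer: $\frac{641}{27} \approx 23.741$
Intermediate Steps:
$R{\left(s \right)} = \left(2 + s\right)^{2}$
$A = 81$ ($A = \left(0 + \left(2 - 5\right)^{2}\right)^{2} = \left(0 + \left(-3\right)^{2}\right)^{2} = \left(0 + 9\right)^{2} = 9^{2} = 81$)
$k{\left(S \right)} = - \frac{3}{S}$
$7 k{\left(A \right)} + \left(-1\right) \left(-3\right) \left(-2\right) \left(-4\right) = 7 \left(- \frac{3}{81}\right) + \left(-1\right) \left(-3\right) \left(-2\right) \left(-4\right) = 7 \left(\left(-3\right) \frac{1}{81}\right) + 3 \left(-2\right) \left(-4\right) = 7 \left(- \frac{1}{27}\right) - -24 = - \frac{7}{27} + 24 = \frac{641}{27}$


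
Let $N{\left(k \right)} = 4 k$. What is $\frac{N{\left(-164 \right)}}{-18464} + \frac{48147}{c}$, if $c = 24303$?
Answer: $\frac{18852687}{9348554} \approx 2.0166$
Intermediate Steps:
$\frac{N{\left(-164 \right)}}{-18464} + \frac{48147}{c} = \frac{4 \left(-164\right)}{-18464} + \frac{48147}{24303} = \left(-656\right) \left(- \frac{1}{18464}\right) + 48147 \cdot \frac{1}{24303} = \frac{41}{1154} + \frac{16049}{8101} = \frac{18852687}{9348554}$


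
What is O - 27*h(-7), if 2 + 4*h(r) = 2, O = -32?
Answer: -32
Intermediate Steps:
h(r) = 0 (h(r) = -1/2 + (1/4)*2 = -1/2 + 1/2 = 0)
O - 27*h(-7) = -32 - 27*0 = -32 + 0 = -32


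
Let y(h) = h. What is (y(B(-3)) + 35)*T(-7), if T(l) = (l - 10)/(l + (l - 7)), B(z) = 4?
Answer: 221/7 ≈ 31.571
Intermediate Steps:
T(l) = (-10 + l)/(-7 + 2*l) (T(l) = (-10 + l)/(l + (-7 + l)) = (-10 + l)/(-7 + 2*l))
(y(B(-3)) + 35)*T(-7) = (4 + 35)*((-10 - 7)/(-7 + 2*(-7))) = 39*(-17/(-7 - 14)) = 39*(-17/(-21)) = 39*(-1/21*(-17)) = 39*(17/21) = 221/7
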